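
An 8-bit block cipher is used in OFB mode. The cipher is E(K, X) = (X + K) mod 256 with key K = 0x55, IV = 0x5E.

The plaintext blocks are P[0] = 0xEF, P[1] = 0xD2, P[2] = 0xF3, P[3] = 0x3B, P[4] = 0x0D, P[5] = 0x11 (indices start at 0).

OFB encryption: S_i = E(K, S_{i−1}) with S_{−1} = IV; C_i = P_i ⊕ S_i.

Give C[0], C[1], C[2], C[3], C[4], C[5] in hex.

C[0]: S = E(K, 0x5E) = 0xB3; 0xEF ⊕ 0xB3 = 0x5C.
C[1]: S = E(K, 0xB3) = 0x08; 0xD2 ⊕ 0x08 = 0xDA.
C[2]: S = E(K, 0x08) = 0x5D; 0xF3 ⊕ 0x5D = 0xAE.
C[3]: S = E(K, 0x5D) = 0xB2; 0x3B ⊕ 0xB2 = 0x89.
C[4]: S = E(K, 0xB2) = 0x07; 0x0D ⊕ 0x07 = 0x0A.
C[5]: S = E(K, 0x07) = 0x5C; 0x11 ⊕ 0x5C = 0x4D.

C[0] = 0x5C, C[1] = 0xDA, C[2] = 0xAE, C[3] = 0x89, C[4] = 0x0A, C[5] = 0x4D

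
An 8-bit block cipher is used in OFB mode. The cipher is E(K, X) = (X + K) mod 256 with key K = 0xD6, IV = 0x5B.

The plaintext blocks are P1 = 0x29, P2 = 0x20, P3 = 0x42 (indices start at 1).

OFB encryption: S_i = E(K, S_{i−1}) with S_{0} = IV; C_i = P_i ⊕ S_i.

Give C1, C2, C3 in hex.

C1 = 0x18, C2 = 0x27, C3 = 0x9F

C1: S = E(K, 0x5B) = 0x31; 0x29 ⊕ 0x31 = 0x18.
C2: S = E(K, 0x31) = 0x07; 0x20 ⊕ 0x07 = 0x27.
C3: S = E(K, 0x07) = 0xDD; 0x42 ⊕ 0xDD = 0x9F.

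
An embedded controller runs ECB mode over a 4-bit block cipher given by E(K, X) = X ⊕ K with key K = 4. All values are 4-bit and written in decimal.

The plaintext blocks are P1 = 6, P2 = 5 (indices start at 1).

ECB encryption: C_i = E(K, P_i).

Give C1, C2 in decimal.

C1 = 2, C2 = 1

C1: E(K, 6) = 2.
C2: E(K, 5) = 1.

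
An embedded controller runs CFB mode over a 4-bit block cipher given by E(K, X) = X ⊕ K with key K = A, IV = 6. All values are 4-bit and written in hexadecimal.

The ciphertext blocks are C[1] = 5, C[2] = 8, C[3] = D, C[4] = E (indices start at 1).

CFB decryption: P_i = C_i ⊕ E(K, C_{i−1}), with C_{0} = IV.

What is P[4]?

P[4]: E(K, D) = 7; E ⊕ 7 = 9.

P[4] = 9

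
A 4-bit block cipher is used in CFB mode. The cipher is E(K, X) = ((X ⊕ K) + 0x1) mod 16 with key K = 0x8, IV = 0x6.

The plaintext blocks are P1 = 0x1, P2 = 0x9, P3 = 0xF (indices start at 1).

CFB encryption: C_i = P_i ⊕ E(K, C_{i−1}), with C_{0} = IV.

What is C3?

C1: E(K, 0x6) = 0xF; 0x1 ⊕ 0xF = 0xE.
C2: E(K, 0xE) = 0x7; 0x9 ⊕ 0x7 = 0xE.
C3: E(K, 0xE) = 0x7; 0xF ⊕ 0x7 = 0x8.

C3 = 0x8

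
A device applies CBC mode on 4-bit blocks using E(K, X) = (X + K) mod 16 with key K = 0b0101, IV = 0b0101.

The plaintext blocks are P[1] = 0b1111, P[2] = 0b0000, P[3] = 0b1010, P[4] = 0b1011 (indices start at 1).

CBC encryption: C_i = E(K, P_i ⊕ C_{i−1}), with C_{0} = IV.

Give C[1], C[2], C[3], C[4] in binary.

C[1]: P[1] ⊕ 0b0101 = 0b1010; E(K, 0b1010) = 0b1111.
C[2]: P[2] ⊕ 0b1111 = 0b1111; E(K, 0b1111) = 0b0100.
C[3]: P[3] ⊕ 0b0100 = 0b1110; E(K, 0b1110) = 0b0011.
C[4]: P[4] ⊕ 0b0011 = 0b1000; E(K, 0b1000) = 0b1101.

C[1] = 0b1111, C[2] = 0b0100, C[3] = 0b0011, C[4] = 0b1101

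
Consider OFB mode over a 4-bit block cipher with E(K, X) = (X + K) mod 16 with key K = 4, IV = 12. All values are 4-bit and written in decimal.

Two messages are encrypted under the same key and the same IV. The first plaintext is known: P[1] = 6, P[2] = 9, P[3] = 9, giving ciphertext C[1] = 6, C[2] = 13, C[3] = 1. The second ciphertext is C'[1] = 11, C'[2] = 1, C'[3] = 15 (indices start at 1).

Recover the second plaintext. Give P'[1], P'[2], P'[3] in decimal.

In OFB with a reused IV, both messages share the same keystream S_i, so C_i ⊕ C'_i = P_i ⊕ P'_i and thus P'_i = P_i ⊕ C_i ⊕ C'_i.
P'[1]: 6 ⊕ 6 ⊕ 11 = 11.
P'[2]: 9 ⊕ 13 ⊕ 1 = 5.
P'[3]: 9 ⊕ 1 ⊕ 15 = 7.

P'[1] = 11, P'[2] = 5, P'[3] = 7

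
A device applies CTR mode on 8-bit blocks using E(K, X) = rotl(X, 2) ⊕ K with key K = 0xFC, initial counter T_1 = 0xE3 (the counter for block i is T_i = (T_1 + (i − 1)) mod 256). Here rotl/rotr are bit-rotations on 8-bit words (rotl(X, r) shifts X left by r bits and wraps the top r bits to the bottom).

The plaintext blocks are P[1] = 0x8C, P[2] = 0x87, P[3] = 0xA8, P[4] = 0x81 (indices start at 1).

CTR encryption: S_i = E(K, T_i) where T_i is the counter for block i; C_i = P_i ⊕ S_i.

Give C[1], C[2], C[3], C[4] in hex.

C[1] = 0xFF, C[2] = 0xE8, C[3] = 0xC3, C[4] = 0xE6

C[1]: T = 0xE3, S = E(K, T) = 0x73; 0x8C ⊕ 0x73 = 0xFF.
C[2]: T = 0xE4, S = E(K, T) = 0x6F; 0x87 ⊕ 0x6F = 0xE8.
C[3]: T = 0xE5, S = E(K, T) = 0x6B; 0xA8 ⊕ 0x6B = 0xC3.
C[4]: T = 0xE6, S = E(K, T) = 0x67; 0x81 ⊕ 0x67 = 0xE6.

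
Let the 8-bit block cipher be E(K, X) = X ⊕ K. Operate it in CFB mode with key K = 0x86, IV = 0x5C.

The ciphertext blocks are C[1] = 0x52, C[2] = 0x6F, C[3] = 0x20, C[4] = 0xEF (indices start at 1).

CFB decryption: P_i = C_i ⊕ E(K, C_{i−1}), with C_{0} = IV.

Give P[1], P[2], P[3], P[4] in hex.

P[1] = 0x88, P[2] = 0xBB, P[3] = 0xC9, P[4] = 0x49

P[1]: E(K, 0x5C) = 0xDA; 0x52 ⊕ 0xDA = 0x88.
P[2]: E(K, 0x52) = 0xD4; 0x6F ⊕ 0xD4 = 0xBB.
P[3]: E(K, 0x6F) = 0xE9; 0x20 ⊕ 0xE9 = 0xC9.
P[4]: E(K, 0x20) = 0xA6; 0xEF ⊕ 0xA6 = 0x49.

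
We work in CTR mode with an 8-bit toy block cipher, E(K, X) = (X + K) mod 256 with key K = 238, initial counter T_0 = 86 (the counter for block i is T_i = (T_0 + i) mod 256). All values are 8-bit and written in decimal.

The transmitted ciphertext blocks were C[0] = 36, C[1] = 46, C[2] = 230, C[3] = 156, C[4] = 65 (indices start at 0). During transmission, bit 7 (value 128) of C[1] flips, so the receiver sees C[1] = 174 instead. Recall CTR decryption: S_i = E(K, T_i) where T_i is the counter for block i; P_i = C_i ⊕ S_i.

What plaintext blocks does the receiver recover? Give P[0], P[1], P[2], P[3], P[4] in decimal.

Only C[1] changed, to 174. In CTR, a change in C_i flips the same bit in P_i only; the keystream is unaffected. Decrypting the received ciphertext:
P[0]: T = 86, S = E(K, T) = 68; 36 ⊕ 68 = 96.
P[1]: T = 87, S = E(K, T) = 69; 174 ⊕ 69 = 235.
P[2]: T = 88, S = E(K, T) = 70; 230 ⊕ 70 = 160.
P[3]: T = 89, S = E(K, T) = 71; 156 ⊕ 71 = 219.
P[4]: T = 90, S = E(K, T) = 72; 65 ⊕ 72 = 9.
Blocks that differ from the original plaintext: P[1].

P[0] = 96, P[1] = 235, P[2] = 160, P[3] = 219, P[4] = 9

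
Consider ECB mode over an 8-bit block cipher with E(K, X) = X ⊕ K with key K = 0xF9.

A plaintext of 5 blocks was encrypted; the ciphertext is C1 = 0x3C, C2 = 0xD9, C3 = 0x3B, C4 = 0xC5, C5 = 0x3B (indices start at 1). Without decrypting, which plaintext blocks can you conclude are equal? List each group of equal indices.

P3 = P5

ECB encrypts each block independently with the same key, so equal ciphertext blocks imply equal plaintext blocks.
C3 = C5 = 0x3B, so P3 = P5.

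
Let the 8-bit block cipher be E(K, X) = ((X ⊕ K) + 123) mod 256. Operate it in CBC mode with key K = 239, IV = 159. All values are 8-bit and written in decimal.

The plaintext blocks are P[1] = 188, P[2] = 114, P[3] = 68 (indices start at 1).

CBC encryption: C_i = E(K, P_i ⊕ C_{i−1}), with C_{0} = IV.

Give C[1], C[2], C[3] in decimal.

C[1]: P[1] ⊕ 159 = 35; E(K, 35) = 71.
C[2]: P[2] ⊕ 71 = 53; E(K, 53) = 85.
C[3]: P[3] ⊕ 85 = 17; E(K, 17) = 121.

C[1] = 71, C[2] = 85, C[3] = 121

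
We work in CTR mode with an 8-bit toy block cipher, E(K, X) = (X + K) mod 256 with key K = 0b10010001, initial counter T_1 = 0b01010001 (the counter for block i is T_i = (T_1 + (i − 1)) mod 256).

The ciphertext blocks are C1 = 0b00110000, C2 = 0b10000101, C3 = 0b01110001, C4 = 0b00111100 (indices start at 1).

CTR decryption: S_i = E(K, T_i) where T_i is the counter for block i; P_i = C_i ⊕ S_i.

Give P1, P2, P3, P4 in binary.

P1: T = 0b01010001, S = E(K, T) = 0b11100010; 0b00110000 ⊕ 0b11100010 = 0b11010010.
P2: T = 0b01010010, S = E(K, T) = 0b11100011; 0b10000101 ⊕ 0b11100011 = 0b01100110.
P3: T = 0b01010011, S = E(K, T) = 0b11100100; 0b01110001 ⊕ 0b11100100 = 0b10010101.
P4: T = 0b01010100, S = E(K, T) = 0b11100101; 0b00111100 ⊕ 0b11100101 = 0b11011001.

P1 = 0b11010010, P2 = 0b01100110, P3 = 0b10010101, P4 = 0b11011001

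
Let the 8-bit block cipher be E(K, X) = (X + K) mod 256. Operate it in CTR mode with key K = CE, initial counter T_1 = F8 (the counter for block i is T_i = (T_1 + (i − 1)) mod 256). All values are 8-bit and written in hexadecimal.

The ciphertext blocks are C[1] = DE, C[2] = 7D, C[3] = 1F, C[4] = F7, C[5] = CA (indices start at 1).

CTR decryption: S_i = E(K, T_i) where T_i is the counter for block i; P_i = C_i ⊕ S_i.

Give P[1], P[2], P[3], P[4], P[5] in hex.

P[1]: T = F8, S = E(K, T) = C6; DE ⊕ C6 = 18.
P[2]: T = F9, S = E(K, T) = C7; 7D ⊕ C7 = BA.
P[3]: T = FA, S = E(K, T) = C8; 1F ⊕ C8 = D7.
P[4]: T = FB, S = E(K, T) = C9; F7 ⊕ C9 = 3E.
P[5]: T = FC, S = E(K, T) = CA; CA ⊕ CA = 00.

P[1] = 18, P[2] = BA, P[3] = D7, P[4] = 3E, P[5] = 00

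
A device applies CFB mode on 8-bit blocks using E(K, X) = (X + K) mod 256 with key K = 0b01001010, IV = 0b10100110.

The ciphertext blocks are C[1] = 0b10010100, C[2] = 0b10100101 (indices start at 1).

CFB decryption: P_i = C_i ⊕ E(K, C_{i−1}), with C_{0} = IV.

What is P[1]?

P[1] = 0b01100100

P[1]: E(K, 0b10100110) = 0b11110000; 0b10010100 ⊕ 0b11110000 = 0b01100100.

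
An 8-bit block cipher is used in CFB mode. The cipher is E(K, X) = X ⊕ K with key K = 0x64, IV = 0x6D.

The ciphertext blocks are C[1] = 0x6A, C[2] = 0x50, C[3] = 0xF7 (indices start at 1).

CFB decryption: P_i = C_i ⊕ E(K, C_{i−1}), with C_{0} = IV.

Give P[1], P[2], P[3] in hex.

P[1] = 0x63, P[2] = 0x5E, P[3] = 0xC3

P[1]: E(K, 0x6D) = 0x09; 0x6A ⊕ 0x09 = 0x63.
P[2]: E(K, 0x6A) = 0x0E; 0x50 ⊕ 0x0E = 0x5E.
P[3]: E(K, 0x50) = 0x34; 0xF7 ⊕ 0x34 = 0xC3.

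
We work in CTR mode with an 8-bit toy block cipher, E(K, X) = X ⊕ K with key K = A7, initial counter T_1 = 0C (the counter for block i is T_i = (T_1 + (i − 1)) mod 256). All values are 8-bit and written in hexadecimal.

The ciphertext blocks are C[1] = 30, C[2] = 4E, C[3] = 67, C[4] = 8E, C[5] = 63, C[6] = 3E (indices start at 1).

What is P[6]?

CTR decryption: S_i = E(K, T_i) where T_i is the counter for block i; P_i = C_i ⊕ S_i.
P[6]: T = 11, S = E(K, T) = B6; 3E ⊕ B6 = 88.

P[6] = 88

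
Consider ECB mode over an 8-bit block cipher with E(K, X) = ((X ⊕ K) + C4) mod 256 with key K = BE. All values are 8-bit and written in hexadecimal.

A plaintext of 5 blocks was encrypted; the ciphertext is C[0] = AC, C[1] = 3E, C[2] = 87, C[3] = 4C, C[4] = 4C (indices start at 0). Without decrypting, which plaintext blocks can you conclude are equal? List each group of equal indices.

ECB encrypts each block independently with the same key, so equal ciphertext blocks imply equal plaintext blocks.
C[3] = C[4] = 4C, so P[3] = P[4].

P[3] = P[4]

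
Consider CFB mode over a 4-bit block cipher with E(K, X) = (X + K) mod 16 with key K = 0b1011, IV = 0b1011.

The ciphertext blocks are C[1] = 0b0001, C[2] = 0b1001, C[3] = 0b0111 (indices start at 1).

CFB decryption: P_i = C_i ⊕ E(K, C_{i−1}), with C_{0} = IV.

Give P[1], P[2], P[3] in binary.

P[1]: E(K, 0b1011) = 0b0110; 0b0001 ⊕ 0b0110 = 0b0111.
P[2]: E(K, 0b0001) = 0b1100; 0b1001 ⊕ 0b1100 = 0b0101.
P[3]: E(K, 0b1001) = 0b0100; 0b0111 ⊕ 0b0100 = 0b0011.

P[1] = 0b0111, P[2] = 0b0101, P[3] = 0b0011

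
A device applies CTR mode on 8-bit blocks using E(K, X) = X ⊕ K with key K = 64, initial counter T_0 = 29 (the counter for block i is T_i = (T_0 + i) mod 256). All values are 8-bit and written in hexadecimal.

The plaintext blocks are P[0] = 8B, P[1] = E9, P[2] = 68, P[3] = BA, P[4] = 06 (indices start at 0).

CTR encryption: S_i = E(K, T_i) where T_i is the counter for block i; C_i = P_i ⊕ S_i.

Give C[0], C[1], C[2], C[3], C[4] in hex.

C[0] = C6, C[1] = A7, C[2] = 27, C[3] = F2, C[4] = 4F

C[0]: T = 29, S = E(K, T) = 4D; 8B ⊕ 4D = C6.
C[1]: T = 2A, S = E(K, T) = 4E; E9 ⊕ 4E = A7.
C[2]: T = 2B, S = E(K, T) = 4F; 68 ⊕ 4F = 27.
C[3]: T = 2C, S = E(K, T) = 48; BA ⊕ 48 = F2.
C[4]: T = 2D, S = E(K, T) = 49; 06 ⊕ 49 = 4F.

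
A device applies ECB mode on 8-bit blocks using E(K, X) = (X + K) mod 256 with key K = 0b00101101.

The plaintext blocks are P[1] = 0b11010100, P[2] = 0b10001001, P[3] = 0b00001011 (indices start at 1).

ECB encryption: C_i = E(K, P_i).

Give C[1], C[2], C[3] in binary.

C[1]: E(K, 0b11010100) = 0b00000001.
C[2]: E(K, 0b10001001) = 0b10110110.
C[3]: E(K, 0b00001011) = 0b00111000.

C[1] = 0b00000001, C[2] = 0b10110110, C[3] = 0b00111000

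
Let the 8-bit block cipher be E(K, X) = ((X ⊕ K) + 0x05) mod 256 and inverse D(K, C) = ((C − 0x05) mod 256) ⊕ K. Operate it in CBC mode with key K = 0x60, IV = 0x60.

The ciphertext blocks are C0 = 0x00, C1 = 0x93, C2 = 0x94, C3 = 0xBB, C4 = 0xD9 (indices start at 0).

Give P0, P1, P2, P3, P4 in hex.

P0 = 0xFB, P1 = 0xEE, P2 = 0x7C, P3 = 0x42, P4 = 0x0F

CBC decryption: P_i = D(K, C_i) ⊕ C_{i−1}, with C_{−1} = IV.
P0: D(K, 0x00) = 0x9B; 0x9B ⊕ 0x60 = 0xFB.
P1: D(K, 0x93) = 0xEE; 0xEE ⊕ 0x00 = 0xEE.
P2: D(K, 0x94) = 0xEF; 0xEF ⊕ 0x93 = 0x7C.
P3: D(K, 0xBB) = 0xD6; 0xD6 ⊕ 0x94 = 0x42.
P4: D(K, 0xD9) = 0xB4; 0xB4 ⊕ 0xBB = 0x0F.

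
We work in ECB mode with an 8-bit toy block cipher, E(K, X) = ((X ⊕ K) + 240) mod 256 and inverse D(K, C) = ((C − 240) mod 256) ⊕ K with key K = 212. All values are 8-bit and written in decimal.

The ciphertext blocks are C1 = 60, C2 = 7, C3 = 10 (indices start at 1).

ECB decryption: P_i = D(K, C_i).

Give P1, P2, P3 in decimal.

P1: D(K, 60) = 152.
P2: D(K, 7) = 195.
P3: D(K, 10) = 206.

P1 = 152, P2 = 195, P3 = 206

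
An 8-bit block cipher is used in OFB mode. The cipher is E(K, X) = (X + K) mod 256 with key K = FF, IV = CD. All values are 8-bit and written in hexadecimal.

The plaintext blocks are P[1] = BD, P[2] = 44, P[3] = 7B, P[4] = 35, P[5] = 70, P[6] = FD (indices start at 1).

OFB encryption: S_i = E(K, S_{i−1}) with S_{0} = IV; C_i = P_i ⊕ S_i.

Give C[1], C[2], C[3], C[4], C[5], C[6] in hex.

C[1] = 71, C[2] = 8F, C[3] = B1, C[4] = FC, C[5] = B8, C[6] = 3A

C[1]: S = E(K, CD) = CC; BD ⊕ CC = 71.
C[2]: S = E(K, CC) = CB; 44 ⊕ CB = 8F.
C[3]: S = E(K, CB) = CA; 7B ⊕ CA = B1.
C[4]: S = E(K, CA) = C9; 35 ⊕ C9 = FC.
C[5]: S = E(K, C9) = C8; 70 ⊕ C8 = B8.
C[6]: S = E(K, C8) = C7; FD ⊕ C7 = 3A.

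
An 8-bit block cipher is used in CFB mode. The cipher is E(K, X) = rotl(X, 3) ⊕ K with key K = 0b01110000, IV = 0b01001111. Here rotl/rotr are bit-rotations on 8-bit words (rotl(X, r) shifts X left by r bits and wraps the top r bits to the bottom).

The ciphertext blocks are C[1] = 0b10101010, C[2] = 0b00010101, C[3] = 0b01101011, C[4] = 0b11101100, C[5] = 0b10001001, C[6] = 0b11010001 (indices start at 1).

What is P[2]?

CFB decryption: P_i = C_i ⊕ E(K, C_{i−1}), with C_{0} = IV.
P[2]: E(K, 0b10101010) = 0b00100101; 0b00010101 ⊕ 0b00100101 = 0b00110000.

P[2] = 0b00110000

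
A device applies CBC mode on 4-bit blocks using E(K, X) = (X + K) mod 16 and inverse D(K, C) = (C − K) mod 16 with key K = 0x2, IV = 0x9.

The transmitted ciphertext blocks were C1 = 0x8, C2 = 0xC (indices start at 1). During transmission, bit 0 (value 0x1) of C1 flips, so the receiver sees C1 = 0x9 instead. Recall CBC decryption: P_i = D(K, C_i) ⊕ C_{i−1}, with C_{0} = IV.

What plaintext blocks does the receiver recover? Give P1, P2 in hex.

Only C1 changed, to 0x9. In CBC, a change in C_i garbles P_i and flips the same bit in P_{i+1}. Decrypting the received ciphertext:
P1: D(K, 0x9) = 0x7; 0x7 ⊕ 0x9 = 0xE.
P2: D(K, 0xC) = 0xA; 0xA ⊕ 0x9 = 0x3.
Blocks that differ from the original plaintext: P1, P2.

P1 = 0xE, P2 = 0x3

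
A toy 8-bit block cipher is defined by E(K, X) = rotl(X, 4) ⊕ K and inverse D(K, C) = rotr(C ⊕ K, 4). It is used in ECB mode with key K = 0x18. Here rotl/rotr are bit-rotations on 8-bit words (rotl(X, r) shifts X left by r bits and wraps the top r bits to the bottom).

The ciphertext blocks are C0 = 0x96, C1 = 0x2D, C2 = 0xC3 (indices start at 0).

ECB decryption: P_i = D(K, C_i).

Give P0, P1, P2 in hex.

P0 = 0xE8, P1 = 0x53, P2 = 0xBD

P0: D(K, 0x96) = 0xE8.
P1: D(K, 0x2D) = 0x53.
P2: D(K, 0xC3) = 0xBD.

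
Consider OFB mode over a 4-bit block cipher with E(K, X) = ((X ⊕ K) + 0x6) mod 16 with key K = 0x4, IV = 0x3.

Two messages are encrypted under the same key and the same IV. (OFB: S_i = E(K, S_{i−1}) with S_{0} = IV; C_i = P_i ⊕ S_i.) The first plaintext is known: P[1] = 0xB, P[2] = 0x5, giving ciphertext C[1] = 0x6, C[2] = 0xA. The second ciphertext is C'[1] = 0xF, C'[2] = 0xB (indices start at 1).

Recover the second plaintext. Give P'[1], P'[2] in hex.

In OFB with a reused IV, both messages share the same keystream S_i, so C_i ⊕ C'_i = P_i ⊕ P'_i and thus P'_i = P_i ⊕ C_i ⊕ C'_i.
P'[1]: 0xB ⊕ 0x6 ⊕ 0xF = 0x2.
P'[2]: 0x5 ⊕ 0xA ⊕ 0xB = 0x4.

P'[1] = 0x2, P'[2] = 0x4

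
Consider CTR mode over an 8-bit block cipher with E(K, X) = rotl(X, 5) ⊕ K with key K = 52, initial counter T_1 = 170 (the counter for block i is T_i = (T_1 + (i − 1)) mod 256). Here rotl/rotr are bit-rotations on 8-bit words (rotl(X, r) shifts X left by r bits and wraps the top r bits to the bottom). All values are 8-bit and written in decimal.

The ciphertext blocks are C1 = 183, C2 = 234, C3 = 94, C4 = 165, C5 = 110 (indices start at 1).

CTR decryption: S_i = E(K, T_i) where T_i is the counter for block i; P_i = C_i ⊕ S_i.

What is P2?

P2: T = 171, S = E(K, T) = 65; 234 ⊕ 65 = 171.

P2 = 171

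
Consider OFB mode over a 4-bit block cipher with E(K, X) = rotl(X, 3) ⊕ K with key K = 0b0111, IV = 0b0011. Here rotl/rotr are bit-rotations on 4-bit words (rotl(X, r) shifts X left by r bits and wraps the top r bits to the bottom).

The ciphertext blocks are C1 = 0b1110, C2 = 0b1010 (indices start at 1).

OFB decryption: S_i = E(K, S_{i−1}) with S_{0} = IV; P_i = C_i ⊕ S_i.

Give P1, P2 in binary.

P1: S = E(K, 0b0011) = 0b1110; 0b1110 ⊕ 0b1110 = 0b0000.
P2: S = E(K, 0b1110) = 0b0000; 0b1010 ⊕ 0b0000 = 0b1010.

P1 = 0b0000, P2 = 0b1010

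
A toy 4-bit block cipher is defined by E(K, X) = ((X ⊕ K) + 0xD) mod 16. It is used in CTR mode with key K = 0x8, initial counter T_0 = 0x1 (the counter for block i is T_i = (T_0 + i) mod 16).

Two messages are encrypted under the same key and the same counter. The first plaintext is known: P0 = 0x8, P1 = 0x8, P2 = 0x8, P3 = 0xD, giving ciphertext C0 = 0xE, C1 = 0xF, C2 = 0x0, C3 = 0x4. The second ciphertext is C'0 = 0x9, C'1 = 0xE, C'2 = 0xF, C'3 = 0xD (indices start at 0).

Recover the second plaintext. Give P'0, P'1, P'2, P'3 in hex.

In CTR with a reused counter, both messages share the same keystream S_i, so C_i ⊕ C'_i = P_i ⊕ P'_i and thus P'_i = P_i ⊕ C_i ⊕ C'_i.
P'0: 0x8 ⊕ 0xE ⊕ 0x9 = 0xF.
P'1: 0x8 ⊕ 0xF ⊕ 0xE = 0x9.
P'2: 0x8 ⊕ 0x0 ⊕ 0xF = 0x7.
P'3: 0xD ⊕ 0x4 ⊕ 0xD = 0x4.

P'0 = 0xF, P'1 = 0x9, P'2 = 0x7, P'3 = 0x4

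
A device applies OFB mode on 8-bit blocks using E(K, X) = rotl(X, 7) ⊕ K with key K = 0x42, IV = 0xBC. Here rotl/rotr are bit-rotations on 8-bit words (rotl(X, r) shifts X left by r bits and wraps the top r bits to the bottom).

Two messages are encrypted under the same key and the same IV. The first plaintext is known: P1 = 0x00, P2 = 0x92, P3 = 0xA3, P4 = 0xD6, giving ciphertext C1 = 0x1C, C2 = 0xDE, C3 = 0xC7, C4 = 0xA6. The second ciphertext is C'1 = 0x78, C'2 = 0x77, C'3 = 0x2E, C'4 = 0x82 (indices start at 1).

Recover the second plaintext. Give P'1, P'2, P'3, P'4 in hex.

In OFB with a reused IV, both messages share the same keystream S_i, so C_i ⊕ C'_i = P_i ⊕ P'_i and thus P'_i = P_i ⊕ C_i ⊕ C'_i.
P'1: 0x00 ⊕ 0x1C ⊕ 0x78 = 0x64.
P'2: 0x92 ⊕ 0xDE ⊕ 0x77 = 0x3B.
P'3: 0xA3 ⊕ 0xC7 ⊕ 0x2E = 0x4A.
P'4: 0xD6 ⊕ 0xA6 ⊕ 0x82 = 0xF2.

P'1 = 0x64, P'2 = 0x3B, P'3 = 0x4A, P'4 = 0xF2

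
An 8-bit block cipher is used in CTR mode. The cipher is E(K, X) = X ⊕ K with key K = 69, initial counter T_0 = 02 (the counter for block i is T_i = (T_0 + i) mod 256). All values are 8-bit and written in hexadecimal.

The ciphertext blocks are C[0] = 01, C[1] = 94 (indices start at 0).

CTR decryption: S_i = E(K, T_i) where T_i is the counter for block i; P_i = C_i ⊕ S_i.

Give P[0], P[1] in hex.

P[0] = 6A, P[1] = FE

P[0]: T = 02, S = E(K, T) = 6B; 01 ⊕ 6B = 6A.
P[1]: T = 03, S = E(K, T) = 6A; 94 ⊕ 6A = FE.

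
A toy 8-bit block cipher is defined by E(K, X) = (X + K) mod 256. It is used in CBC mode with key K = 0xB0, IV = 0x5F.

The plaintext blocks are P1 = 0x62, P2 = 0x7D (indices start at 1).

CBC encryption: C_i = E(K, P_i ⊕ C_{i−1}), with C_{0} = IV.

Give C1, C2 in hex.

C1 = 0xED, C2 = 0x40

C1: P1 ⊕ 0x5F = 0x3D; E(K, 0x3D) = 0xED.
C2: P2 ⊕ 0xED = 0x90; E(K, 0x90) = 0x40.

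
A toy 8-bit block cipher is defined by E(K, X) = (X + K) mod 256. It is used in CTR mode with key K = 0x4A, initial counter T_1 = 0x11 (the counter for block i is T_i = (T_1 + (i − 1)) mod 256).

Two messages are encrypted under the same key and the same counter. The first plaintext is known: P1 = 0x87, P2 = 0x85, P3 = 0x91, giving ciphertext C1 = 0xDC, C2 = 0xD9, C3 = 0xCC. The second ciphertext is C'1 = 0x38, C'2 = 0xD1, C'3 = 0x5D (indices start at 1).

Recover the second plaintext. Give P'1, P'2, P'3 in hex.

P'1 = 0x63, P'2 = 0x8D, P'3 = 0x00

In CTR with a reused counter, both messages share the same keystream S_i, so C_i ⊕ C'_i = P_i ⊕ P'_i and thus P'_i = P_i ⊕ C_i ⊕ C'_i.
P'1: 0x87 ⊕ 0xDC ⊕ 0x38 = 0x63.
P'2: 0x85 ⊕ 0xD9 ⊕ 0xD1 = 0x8D.
P'3: 0x91 ⊕ 0xCC ⊕ 0x5D = 0x00.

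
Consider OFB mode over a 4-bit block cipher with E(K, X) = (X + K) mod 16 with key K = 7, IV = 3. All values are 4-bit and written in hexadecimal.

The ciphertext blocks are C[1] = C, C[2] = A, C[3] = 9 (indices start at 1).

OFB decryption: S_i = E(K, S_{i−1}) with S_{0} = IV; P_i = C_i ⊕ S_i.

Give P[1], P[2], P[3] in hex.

P[1]: S = E(K, 3) = A; C ⊕ A = 6.
P[2]: S = E(K, A) = 1; A ⊕ 1 = B.
P[3]: S = E(K, 1) = 8; 9 ⊕ 8 = 1.

P[1] = 6, P[2] = B, P[3] = 1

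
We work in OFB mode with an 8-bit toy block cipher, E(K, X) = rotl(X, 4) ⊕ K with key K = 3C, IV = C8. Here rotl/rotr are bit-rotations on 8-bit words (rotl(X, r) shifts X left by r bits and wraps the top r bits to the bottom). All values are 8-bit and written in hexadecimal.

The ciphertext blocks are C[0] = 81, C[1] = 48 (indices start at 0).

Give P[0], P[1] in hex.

P[0] = 31, P[1] = 7F

OFB decryption: S_i = E(K, S_{i−1}) with S_{−1} = IV; P_i = C_i ⊕ S_i.
P[0]: S = E(K, C8) = B0; 81 ⊕ B0 = 31.
P[1]: S = E(K, B0) = 37; 48 ⊕ 37 = 7F.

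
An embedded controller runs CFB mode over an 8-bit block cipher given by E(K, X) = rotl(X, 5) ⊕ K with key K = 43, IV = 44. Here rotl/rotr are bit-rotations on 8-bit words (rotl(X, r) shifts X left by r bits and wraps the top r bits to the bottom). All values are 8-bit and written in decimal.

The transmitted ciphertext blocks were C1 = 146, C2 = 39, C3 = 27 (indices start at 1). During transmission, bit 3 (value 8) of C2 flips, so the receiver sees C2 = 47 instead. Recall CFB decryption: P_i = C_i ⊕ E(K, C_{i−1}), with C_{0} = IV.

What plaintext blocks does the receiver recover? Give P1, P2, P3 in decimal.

P1 = 60, P2 = 86, P3 = 213

Only C2 changed, to 47. In CFB, a change in C_i flips the same bit in P_i and garbles P_{i+1}. Decrypting the received ciphertext:
P1: E(K, 44) = 174; 146 ⊕ 174 = 60.
P2: E(K, 146) = 121; 47 ⊕ 121 = 86.
P3: E(K, 47) = 206; 27 ⊕ 206 = 213.
Blocks that differ from the original plaintext: P2, P3.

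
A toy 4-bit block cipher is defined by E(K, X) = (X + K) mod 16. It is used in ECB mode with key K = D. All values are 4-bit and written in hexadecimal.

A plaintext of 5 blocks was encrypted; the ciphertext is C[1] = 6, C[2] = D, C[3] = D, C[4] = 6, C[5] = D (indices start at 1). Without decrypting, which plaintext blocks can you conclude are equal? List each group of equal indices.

P[1] = P[4]; P[2] = P[3] = P[5]

ECB encrypts each block independently with the same key, so equal ciphertext blocks imply equal plaintext blocks.
C[1] = C[4] = 6, so P[1] = P[4].
C[2] = C[3] = C[5] = D, so P[2] = P[3] = P[5].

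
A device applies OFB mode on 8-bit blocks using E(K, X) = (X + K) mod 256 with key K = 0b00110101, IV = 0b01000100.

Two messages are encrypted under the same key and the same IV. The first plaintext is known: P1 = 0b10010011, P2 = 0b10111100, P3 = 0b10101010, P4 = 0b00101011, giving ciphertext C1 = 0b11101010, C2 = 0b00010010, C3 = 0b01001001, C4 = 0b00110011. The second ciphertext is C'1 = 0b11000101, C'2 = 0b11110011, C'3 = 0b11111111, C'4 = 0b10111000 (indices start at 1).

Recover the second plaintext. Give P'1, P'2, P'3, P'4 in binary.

In OFB with a reused IV, both messages share the same keystream S_i, so C_i ⊕ C'_i = P_i ⊕ P'_i and thus P'_i = P_i ⊕ C_i ⊕ C'_i.
P'1: 0b10010011 ⊕ 0b11101010 ⊕ 0b11000101 = 0b10111100.
P'2: 0b10111100 ⊕ 0b00010010 ⊕ 0b11110011 = 0b01011101.
P'3: 0b10101010 ⊕ 0b01001001 ⊕ 0b11111111 = 0b00011100.
P'4: 0b00101011 ⊕ 0b00110011 ⊕ 0b10111000 = 0b10100000.

P'1 = 0b10111100, P'2 = 0b01011101, P'3 = 0b00011100, P'4 = 0b10100000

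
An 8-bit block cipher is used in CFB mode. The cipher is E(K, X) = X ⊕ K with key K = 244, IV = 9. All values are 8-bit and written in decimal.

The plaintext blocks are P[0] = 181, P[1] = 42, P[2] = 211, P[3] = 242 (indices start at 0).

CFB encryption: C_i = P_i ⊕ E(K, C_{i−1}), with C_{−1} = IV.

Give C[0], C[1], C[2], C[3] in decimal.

C[0] = 72, C[1] = 150, C[2] = 177, C[3] = 183

C[0]: E(K, 9) = 253; 181 ⊕ 253 = 72.
C[1]: E(K, 72) = 188; 42 ⊕ 188 = 150.
C[2]: E(K, 150) = 98; 211 ⊕ 98 = 177.
C[3]: E(K, 177) = 69; 242 ⊕ 69 = 183.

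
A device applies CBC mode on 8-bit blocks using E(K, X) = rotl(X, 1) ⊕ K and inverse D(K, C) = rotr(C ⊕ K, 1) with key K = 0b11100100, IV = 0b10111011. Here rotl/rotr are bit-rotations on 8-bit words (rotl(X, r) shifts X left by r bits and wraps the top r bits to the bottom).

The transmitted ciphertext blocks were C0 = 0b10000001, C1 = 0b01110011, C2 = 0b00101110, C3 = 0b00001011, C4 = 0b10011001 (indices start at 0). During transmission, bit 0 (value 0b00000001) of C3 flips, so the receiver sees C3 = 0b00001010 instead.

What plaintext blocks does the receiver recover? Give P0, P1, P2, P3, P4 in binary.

P0 = 0b00001001, P1 = 0b01001010, P2 = 0b00010110, P3 = 0b01011001, P4 = 0b10110100

CBC decryption: P_i = D(K, C_i) ⊕ C_{i−1}, with C_{−1} = IV.
Only C3 changed, to 0b00001010. In CBC, a change in C_i garbles P_i and flips the same bit in P_{i+1}. Decrypting the received ciphertext:
P0: D(K, 0b10000001) = 0b10110010; 0b10110010 ⊕ 0b10111011 = 0b00001001.
P1: D(K, 0b01110011) = 0b11001011; 0b11001011 ⊕ 0b10000001 = 0b01001010.
P2: D(K, 0b00101110) = 0b01100101; 0b01100101 ⊕ 0b01110011 = 0b00010110.
P3: D(K, 0b00001010) = 0b01110111; 0b01110111 ⊕ 0b00101110 = 0b01011001.
P4: D(K, 0b10011001) = 0b10111110; 0b10111110 ⊕ 0b00001010 = 0b10110100.
Blocks that differ from the original plaintext: P3, P4.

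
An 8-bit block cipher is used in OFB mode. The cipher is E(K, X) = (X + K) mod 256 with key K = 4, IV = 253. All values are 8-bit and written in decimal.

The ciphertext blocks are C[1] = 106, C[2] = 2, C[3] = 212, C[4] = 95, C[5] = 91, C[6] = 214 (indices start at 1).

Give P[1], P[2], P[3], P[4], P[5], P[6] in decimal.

P[1] = 107, P[2] = 7, P[3] = 221, P[4] = 82, P[5] = 74, P[6] = 195

OFB decryption: S_i = E(K, S_{i−1}) with S_{0} = IV; P_i = C_i ⊕ S_i.
P[1]: S = E(K, 253) = 1; 106 ⊕ 1 = 107.
P[2]: S = E(K, 1) = 5; 2 ⊕ 5 = 7.
P[3]: S = E(K, 5) = 9; 212 ⊕ 9 = 221.
P[4]: S = E(K, 9) = 13; 95 ⊕ 13 = 82.
P[5]: S = E(K, 13) = 17; 91 ⊕ 17 = 74.
P[6]: S = E(K, 17) = 21; 214 ⊕ 21 = 195.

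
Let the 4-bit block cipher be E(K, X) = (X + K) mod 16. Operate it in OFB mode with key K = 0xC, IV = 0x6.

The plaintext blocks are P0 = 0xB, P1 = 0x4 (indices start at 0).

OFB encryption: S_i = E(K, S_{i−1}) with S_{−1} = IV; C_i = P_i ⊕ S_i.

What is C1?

C1 = 0xA

C0: S = E(K, 0x6) = 0x2; 0xB ⊕ 0x2 = 0x9.
C1: S = E(K, 0x2) = 0xE; 0x4 ⊕ 0xE = 0xA.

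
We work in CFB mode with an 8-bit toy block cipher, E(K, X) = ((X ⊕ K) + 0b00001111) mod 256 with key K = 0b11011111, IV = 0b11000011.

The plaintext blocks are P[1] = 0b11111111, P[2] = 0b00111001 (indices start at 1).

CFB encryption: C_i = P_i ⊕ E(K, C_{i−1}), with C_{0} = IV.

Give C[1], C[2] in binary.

C[1]: E(K, 0b11000011) = 0b00101011; 0b11111111 ⊕ 0b00101011 = 0b11010100.
C[2]: E(K, 0b11010100) = 0b00011010; 0b00111001 ⊕ 0b00011010 = 0b00100011.

C[1] = 0b11010100, C[2] = 0b00100011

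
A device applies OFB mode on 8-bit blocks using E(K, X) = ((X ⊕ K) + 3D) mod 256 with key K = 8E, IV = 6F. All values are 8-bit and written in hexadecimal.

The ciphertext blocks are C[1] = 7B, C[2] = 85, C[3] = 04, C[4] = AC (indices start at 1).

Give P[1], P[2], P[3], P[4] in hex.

OFB decryption: S_i = E(K, S_{i−1}) with S_{0} = IV; P_i = C_i ⊕ S_i.
P[1]: S = E(K, 6F) = 1E; 7B ⊕ 1E = 65.
P[2]: S = E(K, 1E) = CD; 85 ⊕ CD = 48.
P[3]: S = E(K, CD) = 80; 04 ⊕ 80 = 84.
P[4]: S = E(K, 80) = 4B; AC ⊕ 4B = E7.

P[1] = 65, P[2] = 48, P[3] = 84, P[4] = E7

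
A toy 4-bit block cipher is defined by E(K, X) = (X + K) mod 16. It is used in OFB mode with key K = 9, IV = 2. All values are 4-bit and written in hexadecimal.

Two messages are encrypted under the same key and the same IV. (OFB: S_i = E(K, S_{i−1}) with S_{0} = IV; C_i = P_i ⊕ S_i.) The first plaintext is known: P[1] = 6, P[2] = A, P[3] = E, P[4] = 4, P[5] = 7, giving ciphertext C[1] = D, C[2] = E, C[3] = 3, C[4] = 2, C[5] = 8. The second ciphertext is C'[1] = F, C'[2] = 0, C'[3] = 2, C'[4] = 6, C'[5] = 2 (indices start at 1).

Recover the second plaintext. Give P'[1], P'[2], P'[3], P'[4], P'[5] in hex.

P'[1] = 4, P'[2] = 4, P'[3] = F, P'[4] = 0, P'[5] = D

In OFB with a reused IV, both messages share the same keystream S_i, so C_i ⊕ C'_i = P_i ⊕ P'_i and thus P'_i = P_i ⊕ C_i ⊕ C'_i.
P'[1]: 6 ⊕ D ⊕ F = 4.
P'[2]: A ⊕ E ⊕ 0 = 4.
P'[3]: E ⊕ 3 ⊕ 2 = F.
P'[4]: 4 ⊕ 2 ⊕ 6 = 0.
P'[5]: 7 ⊕ 8 ⊕ 2 = D.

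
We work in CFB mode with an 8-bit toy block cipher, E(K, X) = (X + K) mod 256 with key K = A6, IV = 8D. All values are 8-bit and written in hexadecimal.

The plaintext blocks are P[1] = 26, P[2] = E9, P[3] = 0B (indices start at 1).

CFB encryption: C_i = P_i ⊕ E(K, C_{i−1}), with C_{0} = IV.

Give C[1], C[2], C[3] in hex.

C[1]: E(K, 8D) = 33; 26 ⊕ 33 = 15.
C[2]: E(K, 15) = BB; E9 ⊕ BB = 52.
C[3]: E(K, 52) = F8; 0B ⊕ F8 = F3.

C[1] = 15, C[2] = 52, C[3] = F3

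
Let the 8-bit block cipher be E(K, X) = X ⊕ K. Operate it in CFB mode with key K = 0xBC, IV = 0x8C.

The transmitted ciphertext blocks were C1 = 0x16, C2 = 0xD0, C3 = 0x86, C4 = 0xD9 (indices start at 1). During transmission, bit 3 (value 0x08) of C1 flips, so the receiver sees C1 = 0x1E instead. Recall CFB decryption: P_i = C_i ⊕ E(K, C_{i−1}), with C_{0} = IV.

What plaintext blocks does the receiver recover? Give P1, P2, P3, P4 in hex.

P1 = 0x2E, P2 = 0x72, P3 = 0xEA, P4 = 0xE3

Only C1 changed, to 0x1E. In CFB, a change in C_i flips the same bit in P_i and garbles P_{i+1}. Decrypting the received ciphertext:
P1: E(K, 0x8C) = 0x30; 0x1E ⊕ 0x30 = 0x2E.
P2: E(K, 0x1E) = 0xA2; 0xD0 ⊕ 0xA2 = 0x72.
P3: E(K, 0xD0) = 0x6C; 0x86 ⊕ 0x6C = 0xEA.
P4: E(K, 0x86) = 0x3A; 0xD9 ⊕ 0x3A = 0xE3.
Blocks that differ from the original plaintext: P1, P2.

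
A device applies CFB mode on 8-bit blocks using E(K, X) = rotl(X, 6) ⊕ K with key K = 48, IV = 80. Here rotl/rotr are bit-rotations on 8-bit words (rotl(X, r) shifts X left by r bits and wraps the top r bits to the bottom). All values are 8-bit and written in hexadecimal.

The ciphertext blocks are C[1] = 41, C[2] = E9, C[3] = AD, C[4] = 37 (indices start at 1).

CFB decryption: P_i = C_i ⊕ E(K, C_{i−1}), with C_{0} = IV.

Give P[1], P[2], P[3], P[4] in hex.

P[1] = 29, P[2] = F1, P[3] = 9F, P[4] = 14

P[1]: E(K, 80) = 68; 41 ⊕ 68 = 29.
P[2]: E(K, 41) = 18; E9 ⊕ 18 = F1.
P[3]: E(K, E9) = 32; AD ⊕ 32 = 9F.
P[4]: E(K, AD) = 23; 37 ⊕ 23 = 14.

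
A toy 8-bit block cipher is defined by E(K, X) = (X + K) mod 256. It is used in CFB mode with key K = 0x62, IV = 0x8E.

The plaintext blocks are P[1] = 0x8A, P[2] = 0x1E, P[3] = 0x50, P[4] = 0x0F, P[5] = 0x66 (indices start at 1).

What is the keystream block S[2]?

CFB encryption: C_i = P_i ⊕ E(K, C_{i−1}), with C_{0} = IV.
C[1]: E(K, 0x8E) = 0xF0; 0x8A ⊕ 0xF0 = 0x7A.
C[2]: E(K, 0x7A) = 0xDC; 0x1E ⊕ 0xDC = 0xC2.
So S[2] = 0xDC.

0xDC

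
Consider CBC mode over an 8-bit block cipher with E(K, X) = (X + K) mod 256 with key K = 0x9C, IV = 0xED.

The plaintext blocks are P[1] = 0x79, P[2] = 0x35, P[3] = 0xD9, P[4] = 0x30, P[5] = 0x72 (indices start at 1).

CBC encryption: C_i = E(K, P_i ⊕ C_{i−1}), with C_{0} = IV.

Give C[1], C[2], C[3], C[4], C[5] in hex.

C[1] = 0x30, C[2] = 0xA1, C[3] = 0x14, C[4] = 0xC0, C[5] = 0x4E

C[1]: P[1] ⊕ 0xED = 0x94; E(K, 0x94) = 0x30.
C[2]: P[2] ⊕ 0x30 = 0x05; E(K, 0x05) = 0xA1.
C[3]: P[3] ⊕ 0xA1 = 0x78; E(K, 0x78) = 0x14.
C[4]: P[4] ⊕ 0x14 = 0x24; E(K, 0x24) = 0xC0.
C[5]: P[5] ⊕ 0xC0 = 0xB2; E(K, 0xB2) = 0x4E.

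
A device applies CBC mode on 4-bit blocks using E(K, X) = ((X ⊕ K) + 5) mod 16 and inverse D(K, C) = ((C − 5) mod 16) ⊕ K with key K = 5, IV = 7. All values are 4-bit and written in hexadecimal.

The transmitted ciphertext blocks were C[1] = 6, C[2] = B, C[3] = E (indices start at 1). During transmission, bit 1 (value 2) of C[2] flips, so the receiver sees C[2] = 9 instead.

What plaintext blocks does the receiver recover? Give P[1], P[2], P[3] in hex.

P[1] = 3, P[2] = 7, P[3] = 5

CBC decryption: P_i = D(K, C_i) ⊕ C_{i−1}, with C_{0} = IV.
Only C[2] changed, to 9. In CBC, a change in C_i garbles P_i and flips the same bit in P_{i+1}. Decrypting the received ciphertext:
P[1]: D(K, 6) = 4; 4 ⊕ 7 = 3.
P[2]: D(K, 9) = 1; 1 ⊕ 6 = 7.
P[3]: D(K, E) = C; C ⊕ 9 = 5.
Blocks that differ from the original plaintext: P[2], P[3].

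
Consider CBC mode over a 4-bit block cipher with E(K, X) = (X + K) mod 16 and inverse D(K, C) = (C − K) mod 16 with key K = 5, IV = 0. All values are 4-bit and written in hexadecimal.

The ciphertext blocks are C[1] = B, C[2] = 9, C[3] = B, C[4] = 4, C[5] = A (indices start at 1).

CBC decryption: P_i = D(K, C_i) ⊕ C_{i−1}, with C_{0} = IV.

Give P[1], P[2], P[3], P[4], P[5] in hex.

P[1]: D(K, B) = 6; 6 ⊕ 0 = 6.
P[2]: D(K, 9) = 4; 4 ⊕ B = F.
P[3]: D(K, B) = 6; 6 ⊕ 9 = F.
P[4]: D(K, 4) = F; F ⊕ B = 4.
P[5]: D(K, A) = 5; 5 ⊕ 4 = 1.

P[1] = 6, P[2] = F, P[3] = F, P[4] = 4, P[5] = 1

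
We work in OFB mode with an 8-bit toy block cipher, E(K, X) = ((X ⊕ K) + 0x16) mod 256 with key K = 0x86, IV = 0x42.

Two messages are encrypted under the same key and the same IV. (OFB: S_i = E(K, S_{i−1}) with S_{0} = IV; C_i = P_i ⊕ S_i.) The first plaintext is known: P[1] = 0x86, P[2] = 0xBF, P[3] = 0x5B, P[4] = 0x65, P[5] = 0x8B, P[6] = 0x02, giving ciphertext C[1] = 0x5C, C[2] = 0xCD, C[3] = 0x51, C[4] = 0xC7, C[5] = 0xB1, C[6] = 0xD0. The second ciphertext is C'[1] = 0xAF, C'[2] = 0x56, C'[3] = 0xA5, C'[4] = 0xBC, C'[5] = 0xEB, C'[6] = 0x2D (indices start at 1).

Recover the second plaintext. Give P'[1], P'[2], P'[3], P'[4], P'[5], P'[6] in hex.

P'[1] = 0x75, P'[2] = 0x24, P'[3] = 0xAF, P'[4] = 0x1E, P'[5] = 0xD1, P'[6] = 0xFF

In OFB with a reused IV, both messages share the same keystream S_i, so C_i ⊕ C'_i = P_i ⊕ P'_i and thus P'_i = P_i ⊕ C_i ⊕ C'_i.
P'[1]: 0x86 ⊕ 0x5C ⊕ 0xAF = 0x75.
P'[2]: 0xBF ⊕ 0xCD ⊕ 0x56 = 0x24.
P'[3]: 0x5B ⊕ 0x51 ⊕ 0xA5 = 0xAF.
P'[4]: 0x65 ⊕ 0xC7 ⊕ 0xBC = 0x1E.
P'[5]: 0x8B ⊕ 0xB1 ⊕ 0xEB = 0xD1.
P'[6]: 0x02 ⊕ 0xD0 ⊕ 0x2D = 0xFF.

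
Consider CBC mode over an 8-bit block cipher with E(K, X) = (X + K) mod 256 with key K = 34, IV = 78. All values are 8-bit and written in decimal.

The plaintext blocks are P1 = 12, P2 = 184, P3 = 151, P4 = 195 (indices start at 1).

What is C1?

CBC encryption: C_i = E(K, P_i ⊕ C_{i−1}), with C_{0} = IV.
C1: P1 ⊕ 78 = 66; E(K, 66) = 100.

C1 = 100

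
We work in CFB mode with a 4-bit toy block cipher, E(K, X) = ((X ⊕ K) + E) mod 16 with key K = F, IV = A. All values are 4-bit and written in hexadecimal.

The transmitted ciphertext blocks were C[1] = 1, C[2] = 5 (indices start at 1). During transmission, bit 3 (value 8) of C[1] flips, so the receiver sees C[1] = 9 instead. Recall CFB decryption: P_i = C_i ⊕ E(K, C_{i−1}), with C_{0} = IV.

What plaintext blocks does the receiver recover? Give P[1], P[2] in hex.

Only C[1] changed, to 9. In CFB, a change in C_i flips the same bit in P_i and garbles P_{i+1}. Decrypting the received ciphertext:
P[1]: E(K, A) = 3; 9 ⊕ 3 = A.
P[2]: E(K, 9) = 4; 5 ⊕ 4 = 1.
Blocks that differ from the original plaintext: P[1], P[2].

P[1] = A, P[2] = 1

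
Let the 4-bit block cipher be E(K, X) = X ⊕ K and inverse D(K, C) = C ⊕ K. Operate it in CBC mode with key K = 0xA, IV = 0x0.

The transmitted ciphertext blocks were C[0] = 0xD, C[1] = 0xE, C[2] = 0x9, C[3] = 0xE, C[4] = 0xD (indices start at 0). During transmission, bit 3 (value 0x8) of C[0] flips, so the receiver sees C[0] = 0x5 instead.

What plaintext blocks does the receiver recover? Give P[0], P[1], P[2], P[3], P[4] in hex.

P[0] = 0xF, P[1] = 0x1, P[2] = 0xD, P[3] = 0xD, P[4] = 0x9

CBC decryption: P_i = D(K, C_i) ⊕ C_{i−1}, with C_{−1} = IV.
Only C[0] changed, to 0x5. In CBC, a change in C_i garbles P_i and flips the same bit in P_{i+1}. Decrypting the received ciphertext:
P[0]: D(K, 0x5) = 0xF; 0xF ⊕ 0x0 = 0xF.
P[1]: D(K, 0xE) = 0x4; 0x4 ⊕ 0x5 = 0x1.
P[2]: D(K, 0x9) = 0x3; 0x3 ⊕ 0xE = 0xD.
P[3]: D(K, 0xE) = 0x4; 0x4 ⊕ 0x9 = 0xD.
P[4]: D(K, 0xD) = 0x7; 0x7 ⊕ 0xE = 0x9.
Blocks that differ from the original plaintext: P[0], P[1].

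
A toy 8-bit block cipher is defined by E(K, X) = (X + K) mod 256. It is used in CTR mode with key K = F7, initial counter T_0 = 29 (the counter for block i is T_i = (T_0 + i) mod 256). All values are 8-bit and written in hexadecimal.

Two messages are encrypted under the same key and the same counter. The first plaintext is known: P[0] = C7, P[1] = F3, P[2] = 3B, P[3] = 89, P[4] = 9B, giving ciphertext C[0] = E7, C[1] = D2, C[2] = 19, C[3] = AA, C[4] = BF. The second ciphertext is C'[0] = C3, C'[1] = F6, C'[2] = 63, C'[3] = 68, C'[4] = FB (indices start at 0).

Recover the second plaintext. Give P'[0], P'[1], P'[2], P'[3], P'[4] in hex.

In CTR with a reused counter, both messages share the same keystream S_i, so C_i ⊕ C'_i = P_i ⊕ P'_i and thus P'_i = P_i ⊕ C_i ⊕ C'_i.
P'[0]: C7 ⊕ E7 ⊕ C3 = E3.
P'[1]: F3 ⊕ D2 ⊕ F6 = D7.
P'[2]: 3B ⊕ 19 ⊕ 63 = 41.
P'[3]: 89 ⊕ AA ⊕ 68 = 4B.
P'[4]: 9B ⊕ BF ⊕ FB = DF.

P'[0] = E3, P'[1] = D7, P'[2] = 41, P'[3] = 4B, P'[4] = DF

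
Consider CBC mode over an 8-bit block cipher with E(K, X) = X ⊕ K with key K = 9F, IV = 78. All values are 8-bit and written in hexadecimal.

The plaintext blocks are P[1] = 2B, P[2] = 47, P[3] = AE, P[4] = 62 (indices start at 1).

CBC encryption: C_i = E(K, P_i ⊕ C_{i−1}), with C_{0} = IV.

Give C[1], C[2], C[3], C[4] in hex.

C[1] = CC, C[2] = 14, C[3] = 25, C[4] = D8

C[1]: P[1] ⊕ 78 = 53; E(K, 53) = CC.
C[2]: P[2] ⊕ CC = 8B; E(K, 8B) = 14.
C[3]: P[3] ⊕ 14 = BA; E(K, BA) = 25.
C[4]: P[4] ⊕ 25 = 47; E(K, 47) = D8.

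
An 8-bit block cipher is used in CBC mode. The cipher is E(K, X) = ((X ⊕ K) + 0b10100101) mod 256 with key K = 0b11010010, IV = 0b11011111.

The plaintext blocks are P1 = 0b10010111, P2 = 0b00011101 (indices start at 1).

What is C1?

C1 = 0b00111111

CBC encryption: C_i = E(K, P_i ⊕ C_{i−1}), with C_{0} = IV.
C1: P1 ⊕ 0b11011111 = 0b01001000; E(K, 0b01001000) = 0b00111111.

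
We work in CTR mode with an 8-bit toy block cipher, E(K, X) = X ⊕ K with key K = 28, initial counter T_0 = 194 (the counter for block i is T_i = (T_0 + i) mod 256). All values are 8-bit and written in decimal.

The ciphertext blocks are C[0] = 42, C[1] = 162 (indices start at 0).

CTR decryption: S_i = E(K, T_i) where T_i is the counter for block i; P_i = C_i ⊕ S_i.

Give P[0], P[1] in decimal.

P[0]: T = 194, S = E(K, T) = 222; 42 ⊕ 222 = 244.
P[1]: T = 195, S = E(K, T) = 223; 162 ⊕ 223 = 125.

P[0] = 244, P[1] = 125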